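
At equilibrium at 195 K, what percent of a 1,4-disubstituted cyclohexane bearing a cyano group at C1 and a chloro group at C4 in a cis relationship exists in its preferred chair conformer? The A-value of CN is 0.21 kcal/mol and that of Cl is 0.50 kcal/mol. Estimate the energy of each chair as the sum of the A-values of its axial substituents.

C1 and C4 have opposite parity, so for the cis isomer the two substituents are one axial and one equatorial in each chair.
Chair I (cyano axial, chloro equatorial): E = 0.21 kcal/mol; chair II (cyano equatorial, chloro axial): E = 0.50 kcal/mol.
ΔG = 0.29 kcal/mol between the two chairs.
K = exp(ΔG/RT) with R = 1.987×10⁻³ kcal mol⁻¹ K⁻¹ and T = 195 K gives K ≈ 2.11.
Fraction in the lower-energy chair = K/(K+1) = 67.9%.

67.9%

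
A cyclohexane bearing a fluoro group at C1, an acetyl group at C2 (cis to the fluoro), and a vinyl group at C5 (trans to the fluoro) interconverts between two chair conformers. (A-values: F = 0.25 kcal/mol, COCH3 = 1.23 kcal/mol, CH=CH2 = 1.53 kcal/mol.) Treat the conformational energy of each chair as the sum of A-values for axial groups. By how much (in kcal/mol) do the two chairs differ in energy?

2.51 kcal/mol

Chair I (fluoro axial, acetyl equatorial, vinyl equatorial): E = 0.25 kcal/mol.
Chair II (fluoro equatorial, acetyl axial, vinyl axial): E = 2.76 kcal/mol.
ΔE = 2.76 − 0.25 = 2.51 kcal/mol; chair I is more stable.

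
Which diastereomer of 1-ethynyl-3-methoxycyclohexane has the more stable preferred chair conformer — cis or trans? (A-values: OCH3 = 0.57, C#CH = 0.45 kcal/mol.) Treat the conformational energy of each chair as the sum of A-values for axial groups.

cis

At 1,3 positions (parity same): cis → (e,e or a,a); trans → (a,e or e,a).
Best chair for cis: E = 0.00 kcal/mol; best chair for trans: E = 0.45 kcal/mol.
The cis isomer is lower by 0.45 kcal/mol.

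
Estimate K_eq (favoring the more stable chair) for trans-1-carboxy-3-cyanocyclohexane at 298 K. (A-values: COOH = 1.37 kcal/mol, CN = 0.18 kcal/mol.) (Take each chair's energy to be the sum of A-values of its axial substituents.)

K ≈ 7.46

C1 and C3 have the same parity, so for the trans isomer the two substituents are one axial and one equatorial in each chair.
Chair I (carboxyl axial, cyano equatorial): E = 1.37 kcal/mol; chair II (carboxyl equatorial, cyano axial): E = 0.18 kcal/mol.
ΔG = 1.19 kcal/mol between the two chairs.
K = exp(ΔG/RT) with R = 1.987×10⁻³ kcal mol⁻¹ K⁻¹ and T = 298 K gives K ≈ 7.46.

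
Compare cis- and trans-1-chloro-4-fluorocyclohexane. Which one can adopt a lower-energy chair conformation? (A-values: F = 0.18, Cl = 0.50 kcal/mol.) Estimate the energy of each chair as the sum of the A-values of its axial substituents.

At 1,4 positions (parity opposite): cis → (a,e or e,a); trans → (e,e or a,a).
Best chair for cis: E = 0.18 kcal/mol; best chair for trans: E = 0.00 kcal/mol.
The trans isomer is lower by 0.18 kcal/mol.

trans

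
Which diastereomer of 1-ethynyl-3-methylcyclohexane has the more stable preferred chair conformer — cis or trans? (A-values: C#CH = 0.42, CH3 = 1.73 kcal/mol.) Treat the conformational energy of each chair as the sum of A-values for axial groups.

cis

At 1,3 positions (parity same): cis → (e,e or a,a); trans → (a,e or e,a).
Best chair for cis: E = 0.00 kcal/mol; best chair for trans: E = 0.42 kcal/mol.
The cis isomer is lower by 0.42 kcal/mol.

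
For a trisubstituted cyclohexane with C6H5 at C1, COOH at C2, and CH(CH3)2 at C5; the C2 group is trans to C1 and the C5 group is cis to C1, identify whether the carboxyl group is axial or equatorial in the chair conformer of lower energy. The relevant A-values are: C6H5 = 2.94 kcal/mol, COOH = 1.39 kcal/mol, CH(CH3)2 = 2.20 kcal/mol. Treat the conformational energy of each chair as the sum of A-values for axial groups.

Chair I (phenyl axial, carboxyl axial, isopropyl axial): E = 6.53 kcal/mol.
Chair II (phenyl equatorial, carboxyl equatorial, isopropyl equatorial): E = 0.00 kcal/mol.
Chair II is the more stable (lower-energy) conformer, and in that chair the carboxyl group is equatorial.

equatorial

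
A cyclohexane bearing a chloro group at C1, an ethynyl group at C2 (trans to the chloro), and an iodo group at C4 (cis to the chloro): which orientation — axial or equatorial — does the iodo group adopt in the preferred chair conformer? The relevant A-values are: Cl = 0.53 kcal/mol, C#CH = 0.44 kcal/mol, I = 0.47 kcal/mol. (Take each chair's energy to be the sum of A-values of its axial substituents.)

Chair I (chloro axial, ethynyl axial, iodo equatorial): E = 0.97 kcal/mol.
Chair II (chloro equatorial, ethynyl equatorial, iodo axial): E = 0.47 kcal/mol.
Chair II is the more stable (lower-energy) conformer, and in that chair the iodo group is axial.

axial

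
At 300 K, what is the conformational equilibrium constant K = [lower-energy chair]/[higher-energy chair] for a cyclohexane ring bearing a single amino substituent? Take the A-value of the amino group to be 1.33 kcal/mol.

K ≈ 9.31

One chair has the amino group axial (E = 1.33 kcal/mol) and the other has it equatorial (E = 0).
ΔG = 1.33 kcal/mol between the two chairs.
K = exp(ΔG/RT) with R = 1.987×10⁻³ kcal mol⁻¹ K⁻¹ and T = 300 K gives K ≈ 9.31.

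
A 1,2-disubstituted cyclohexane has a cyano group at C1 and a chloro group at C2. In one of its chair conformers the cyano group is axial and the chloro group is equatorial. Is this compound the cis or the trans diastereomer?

cis

C1 and C2 have opposite parity, so their axial bonds point in opposite directions.
With opposite-parity carbons, two substituents on the same face are one axial and one equatorial; opposite faces give both axial or both equatorial.
Here the groups are axial/equatorial → same face → cis.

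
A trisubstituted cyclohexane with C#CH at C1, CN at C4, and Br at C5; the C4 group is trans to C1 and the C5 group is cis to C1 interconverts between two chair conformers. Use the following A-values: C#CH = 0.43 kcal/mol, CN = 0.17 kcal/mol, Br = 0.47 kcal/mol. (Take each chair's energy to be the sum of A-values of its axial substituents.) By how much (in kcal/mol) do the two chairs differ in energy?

Chair I (ethynyl axial, cyano axial, bromo axial): E = 1.07 kcal/mol.
Chair II (ethynyl equatorial, cyano equatorial, bromo equatorial): E = 0.00 kcal/mol.
ΔE = 1.07 − 0.00 = 1.07 kcal/mol; chair II is more stable.

1.07 kcal/mol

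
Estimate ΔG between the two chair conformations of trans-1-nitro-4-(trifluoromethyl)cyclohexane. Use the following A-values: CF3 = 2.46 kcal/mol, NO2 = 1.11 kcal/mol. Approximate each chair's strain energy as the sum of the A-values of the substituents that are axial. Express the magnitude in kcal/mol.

3.57 kcal/mol

C1 and C4 have opposite parity, so for the trans isomer the two substituents are e,e in one chair and a,a in the other.
Chair I (trifluoromethyl axial, nitro axial): E = 3.57 kcal/mol.
Chair II (trifluoromethyl equatorial, nitro equatorial): E = 0.00 kcal/mol.
ΔE = 3.57 − 0.00 = 3.57 kcal/mol; chair II is more stable.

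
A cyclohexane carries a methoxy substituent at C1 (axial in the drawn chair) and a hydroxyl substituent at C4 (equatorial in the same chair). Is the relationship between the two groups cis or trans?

cis

C1 and C4 have opposite parity, so their axial bonds point in opposite directions.
With opposite-parity carbons, two substituents on the same face are one axial and one equatorial; opposite faces give both axial or both equatorial.
Here the groups are axial/equatorial → same face → cis.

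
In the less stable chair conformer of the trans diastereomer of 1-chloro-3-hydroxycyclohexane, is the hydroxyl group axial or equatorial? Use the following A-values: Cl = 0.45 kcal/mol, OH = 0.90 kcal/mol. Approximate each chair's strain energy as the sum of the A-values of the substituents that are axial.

C1 and C3 have the same parity, so for the trans isomer the two substituents are one axial and one equatorial in each chair.
Chair I (chloro axial, hydroxyl equatorial): E = 0.45 kcal/mol.
Chair II (chloro equatorial, hydroxyl axial): E = 0.90 kcal/mol.
Chair II is the less stable (higher-energy) conformer, and in that chair the hydroxyl group is axial.

axial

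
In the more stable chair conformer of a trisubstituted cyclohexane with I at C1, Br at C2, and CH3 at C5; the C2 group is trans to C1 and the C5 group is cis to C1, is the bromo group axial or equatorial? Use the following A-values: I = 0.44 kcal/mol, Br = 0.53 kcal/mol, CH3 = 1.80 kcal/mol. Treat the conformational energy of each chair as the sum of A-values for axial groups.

equatorial

Chair I (iodo axial, bromo axial, methyl axial): E = 2.77 kcal/mol.
Chair II (iodo equatorial, bromo equatorial, methyl equatorial): E = 0.00 kcal/mol.
Chair II is the more stable (lower-energy) conformer, and in that chair the bromo group is equatorial.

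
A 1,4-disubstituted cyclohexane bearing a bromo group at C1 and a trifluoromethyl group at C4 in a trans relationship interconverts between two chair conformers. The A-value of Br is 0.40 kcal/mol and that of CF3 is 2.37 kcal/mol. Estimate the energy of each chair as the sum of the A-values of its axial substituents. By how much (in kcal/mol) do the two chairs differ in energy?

2.77 kcal/mol

C1 and C4 have opposite parity, so for the trans isomer the two substituents are e,e in one chair and a,a in the other.
Chair I (bromo axial, trifluoromethyl axial): E = 2.77 kcal/mol.
Chair II (bromo equatorial, trifluoromethyl equatorial): E = 0.00 kcal/mol.
ΔE = 2.77 − 0.00 = 2.77 kcal/mol; chair II is more stable.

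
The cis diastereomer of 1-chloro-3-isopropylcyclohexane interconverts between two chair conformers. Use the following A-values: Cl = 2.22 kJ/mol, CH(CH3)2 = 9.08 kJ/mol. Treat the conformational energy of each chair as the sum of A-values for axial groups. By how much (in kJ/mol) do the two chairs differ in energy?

11.30 kJ/mol

C1 and C3 have the same parity, so for the cis isomer the two substituents are e,e in one chair and a,a in the other.
Chair I (chloro axial, isopropyl axial): E = 11.30 kJ/mol.
Chair II (chloro equatorial, isopropyl equatorial): E = 0.00 kJ/mol.
ΔE = 11.30 − 0.00 = 11.30 kJ/mol; chair II is more stable.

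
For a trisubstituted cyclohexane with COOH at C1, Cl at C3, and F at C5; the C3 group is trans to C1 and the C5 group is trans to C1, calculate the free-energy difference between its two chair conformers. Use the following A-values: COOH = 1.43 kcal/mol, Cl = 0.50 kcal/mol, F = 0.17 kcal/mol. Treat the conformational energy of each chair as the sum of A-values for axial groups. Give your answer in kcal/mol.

Chair I (carboxyl axial, chloro equatorial, fluoro equatorial): E = 1.43 kcal/mol.
Chair II (carboxyl equatorial, chloro axial, fluoro axial): E = 0.67 kcal/mol.
ΔE = 1.43 − 0.67 = 0.76 kcal/mol; chair II is more stable.

0.76 kcal/mol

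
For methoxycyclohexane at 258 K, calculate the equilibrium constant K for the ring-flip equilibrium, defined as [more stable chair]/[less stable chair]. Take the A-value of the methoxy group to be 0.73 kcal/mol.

K ≈ 4.15

One chair has the methoxy group axial (E = 0.73 kcal/mol) and the other has it equatorial (E = 0).
ΔG = 0.73 kcal/mol between the two chairs.
K = exp(ΔG/RT) with R = 1.987×10⁻³ kcal mol⁻¹ K⁻¹ and T = 258 K gives K ≈ 4.15.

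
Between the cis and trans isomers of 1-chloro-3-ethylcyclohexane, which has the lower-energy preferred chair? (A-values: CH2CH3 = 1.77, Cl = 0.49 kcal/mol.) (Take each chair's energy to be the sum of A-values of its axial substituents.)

cis

At 1,3 positions (parity same): cis → (e,e or a,a); trans → (a,e or e,a).
Best chair for cis: E = 0.00 kcal/mol; best chair for trans: E = 0.49 kcal/mol.
The cis isomer is lower by 0.49 kcal/mol.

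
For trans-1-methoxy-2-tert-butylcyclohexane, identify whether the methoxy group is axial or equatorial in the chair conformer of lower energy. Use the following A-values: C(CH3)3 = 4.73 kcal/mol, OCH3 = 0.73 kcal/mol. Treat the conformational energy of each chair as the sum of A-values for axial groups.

equatorial

C1 and C2 have opposite parity, so for the trans isomer the two substituents are e,e in one chair and a,a in the other.
Chair I (tert-butyl axial, methoxy axial): E = 5.46 kcal/mol.
Chair II (tert-butyl equatorial, methoxy equatorial): E = 0.00 kcal/mol.
Chair II is the more stable (lower-energy) conformer, and in that chair the methoxy group is equatorial.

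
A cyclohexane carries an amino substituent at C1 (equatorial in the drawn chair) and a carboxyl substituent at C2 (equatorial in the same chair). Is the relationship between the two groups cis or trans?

trans

C1 and C2 have opposite parity, so their axial bonds point in opposite directions.
With opposite-parity carbons, two substituents on the same face are one axial and one equatorial; opposite faces give both axial or both equatorial.
Here the groups are equatorial/equatorial → opposite face → trans.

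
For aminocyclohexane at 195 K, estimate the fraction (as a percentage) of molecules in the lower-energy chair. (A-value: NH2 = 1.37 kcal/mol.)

One chair has the amino group axial (E = 1.37 kcal/mol) and the other has it equatorial (E = 0).
ΔG = 1.37 kcal/mol between the two chairs.
K = exp(ΔG/RT) with R = 1.987×10⁻³ kcal mol⁻¹ K⁻¹ and T = 195 K gives K ≈ 34.3.
Fraction in the lower-energy chair = K/(K+1) = 97.2%.

97.2%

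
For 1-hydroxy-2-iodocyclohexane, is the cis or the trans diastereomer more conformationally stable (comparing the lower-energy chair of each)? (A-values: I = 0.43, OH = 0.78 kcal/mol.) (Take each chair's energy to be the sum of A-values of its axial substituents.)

trans

At 1,2 positions (parity opposite): cis → (a,e or e,a); trans → (e,e or a,a).
Best chair for cis: E = 0.43 kcal/mol; best chair for trans: E = 0.00 kcal/mol.
The trans isomer is lower by 0.43 kcal/mol.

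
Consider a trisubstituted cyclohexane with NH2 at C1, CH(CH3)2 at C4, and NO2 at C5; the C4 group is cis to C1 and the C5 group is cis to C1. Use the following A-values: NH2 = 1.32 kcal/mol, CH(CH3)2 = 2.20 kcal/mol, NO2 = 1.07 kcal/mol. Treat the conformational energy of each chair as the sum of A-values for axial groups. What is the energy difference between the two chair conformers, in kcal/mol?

0.19 kcal/mol

Chair I (amino axial, isopropyl equatorial, nitro axial): E = 2.39 kcal/mol.
Chair II (amino equatorial, isopropyl axial, nitro equatorial): E = 2.20 kcal/mol.
ΔE = 2.39 − 2.20 = 0.19 kcal/mol; chair II is more stable.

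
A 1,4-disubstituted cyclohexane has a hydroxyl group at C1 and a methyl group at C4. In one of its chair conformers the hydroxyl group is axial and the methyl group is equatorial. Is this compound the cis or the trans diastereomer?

C1 and C4 have opposite parity, so their axial bonds point in opposite directions.
With opposite-parity carbons, two substituents on the same face are one axial and one equatorial; opposite faces give both axial or both equatorial.
Here the groups are axial/equatorial → same face → cis.

cis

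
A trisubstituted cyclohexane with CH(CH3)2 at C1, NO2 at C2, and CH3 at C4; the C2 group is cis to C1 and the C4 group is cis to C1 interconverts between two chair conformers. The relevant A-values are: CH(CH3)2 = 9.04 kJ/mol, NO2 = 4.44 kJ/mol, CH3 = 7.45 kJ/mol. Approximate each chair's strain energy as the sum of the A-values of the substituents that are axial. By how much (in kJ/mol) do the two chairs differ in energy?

Chair I (isopropyl axial, nitro equatorial, methyl equatorial): E = 9.04 kJ/mol.
Chair II (isopropyl equatorial, nitro axial, methyl axial): E = 11.89 kJ/mol.
ΔE = 11.89 − 9.04 = 2.85 kJ/mol; chair I is more stable.

2.85 kJ/mol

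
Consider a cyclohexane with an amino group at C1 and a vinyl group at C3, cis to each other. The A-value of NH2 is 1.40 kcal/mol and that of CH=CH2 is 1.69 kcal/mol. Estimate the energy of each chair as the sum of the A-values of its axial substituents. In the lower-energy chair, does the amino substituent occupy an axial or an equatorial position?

C1 and C3 have the same parity, so for the cis isomer the two substituents are e,e in one chair and a,a in the other.
Chair I (amino axial, vinyl axial): E = 3.09 kcal/mol.
Chair II (amino equatorial, vinyl equatorial): E = 0.00 kcal/mol.
Chair II is the more stable (lower-energy) conformer, and in that chair the amino group is equatorial.

equatorial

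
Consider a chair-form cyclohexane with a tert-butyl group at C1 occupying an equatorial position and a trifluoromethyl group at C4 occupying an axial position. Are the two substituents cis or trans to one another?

cis

C1 and C4 have opposite parity, so their axial bonds point in opposite directions.
With opposite-parity carbons, two substituents on the same face are one axial and one equatorial; opposite faces give both axial or both equatorial.
Here the groups are equatorial/axial → same face → cis.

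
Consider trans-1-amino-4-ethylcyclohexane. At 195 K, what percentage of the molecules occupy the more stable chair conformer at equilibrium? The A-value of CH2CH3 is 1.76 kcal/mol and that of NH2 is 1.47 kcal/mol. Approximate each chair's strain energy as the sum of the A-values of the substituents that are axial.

C1 and C4 have opposite parity, so for the trans isomer the two substituents are e,e in one chair and a,a in the other.
Chair I (ethyl axial, amino axial): E = 3.23 kcal/mol; chair II (ethyl equatorial, amino equatorial): E = 0.00 kcal/mol.
ΔG = 3.23 kcal/mol between the two chairs.
K = exp(ΔG/RT) with R = 1.987×10⁻³ kcal mol⁻¹ K⁻¹ and T = 195 K gives K ≈ 4.17e+03.
Fraction in the lower-energy chair = K/(K+1) = 100.0%.

100.0%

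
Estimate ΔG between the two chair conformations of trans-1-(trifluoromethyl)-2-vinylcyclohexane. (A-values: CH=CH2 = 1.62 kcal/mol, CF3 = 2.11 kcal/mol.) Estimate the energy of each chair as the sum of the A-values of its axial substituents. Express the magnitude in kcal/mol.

C1 and C2 have opposite parity, so for the trans isomer the two substituents are e,e in one chair and a,a in the other.
Chair I (vinyl axial, trifluoromethyl axial): E = 3.73 kcal/mol.
Chair II (vinyl equatorial, trifluoromethyl equatorial): E = 0.00 kcal/mol.
ΔE = 3.73 − 0.00 = 3.73 kcal/mol; chair II is more stable.

3.73 kcal/mol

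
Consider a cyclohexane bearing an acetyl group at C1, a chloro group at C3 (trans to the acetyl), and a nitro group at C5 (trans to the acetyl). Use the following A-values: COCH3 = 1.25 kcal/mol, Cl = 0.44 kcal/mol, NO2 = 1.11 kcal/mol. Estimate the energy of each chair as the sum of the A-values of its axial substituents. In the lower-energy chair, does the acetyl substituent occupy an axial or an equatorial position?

axial

Chair I (acetyl axial, chloro equatorial, nitro equatorial): E = 1.25 kcal/mol.
Chair II (acetyl equatorial, chloro axial, nitro axial): E = 1.55 kcal/mol.
Chair I is the more stable (lower-energy) conformer, and in that chair the acetyl group is axial.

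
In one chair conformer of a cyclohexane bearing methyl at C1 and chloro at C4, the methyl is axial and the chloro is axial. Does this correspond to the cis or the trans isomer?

C1 and C4 have opposite parity, so their axial bonds point in opposite directions.
With opposite-parity carbons, two substituents on the same face are one axial and one equatorial; opposite faces give both axial or both equatorial.
Here the groups are axial/axial → opposite face → trans.

trans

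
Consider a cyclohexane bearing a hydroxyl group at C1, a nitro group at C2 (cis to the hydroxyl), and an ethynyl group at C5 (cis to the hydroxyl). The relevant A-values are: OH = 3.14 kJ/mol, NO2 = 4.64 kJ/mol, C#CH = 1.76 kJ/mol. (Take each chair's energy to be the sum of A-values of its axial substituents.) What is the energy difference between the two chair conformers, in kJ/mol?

0.26 kJ/mol

Chair I (hydroxyl axial, nitro equatorial, ethynyl axial): E = 4.90 kJ/mol.
Chair II (hydroxyl equatorial, nitro axial, ethynyl equatorial): E = 4.64 kJ/mol.
ΔE = 4.90 − 4.64 = 0.26 kJ/mol; chair II is more stable.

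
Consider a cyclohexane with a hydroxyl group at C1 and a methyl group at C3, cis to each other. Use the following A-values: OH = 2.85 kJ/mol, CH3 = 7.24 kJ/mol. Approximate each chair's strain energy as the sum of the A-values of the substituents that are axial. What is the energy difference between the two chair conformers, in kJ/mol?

10.09 kJ/mol

C1 and C3 have the same parity, so for the cis isomer the two substituents are e,e in one chair and a,a in the other.
Chair I (hydroxyl axial, methyl axial): E = 10.09 kJ/mol.
Chair II (hydroxyl equatorial, methyl equatorial): E = 0.00 kJ/mol.
ΔE = 10.09 − 0.00 = 10.09 kJ/mol; chair II is more stable.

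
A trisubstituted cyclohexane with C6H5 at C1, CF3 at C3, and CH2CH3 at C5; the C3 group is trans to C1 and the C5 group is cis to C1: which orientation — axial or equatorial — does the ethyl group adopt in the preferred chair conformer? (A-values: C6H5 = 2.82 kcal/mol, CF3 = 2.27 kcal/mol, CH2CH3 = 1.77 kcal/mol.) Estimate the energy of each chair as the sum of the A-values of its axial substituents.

Chair I (phenyl axial, trifluoromethyl equatorial, ethyl axial): E = 4.59 kcal/mol.
Chair II (phenyl equatorial, trifluoromethyl axial, ethyl equatorial): E = 2.27 kcal/mol.
Chair II is the more stable (lower-energy) conformer, and in that chair the ethyl group is equatorial.

equatorial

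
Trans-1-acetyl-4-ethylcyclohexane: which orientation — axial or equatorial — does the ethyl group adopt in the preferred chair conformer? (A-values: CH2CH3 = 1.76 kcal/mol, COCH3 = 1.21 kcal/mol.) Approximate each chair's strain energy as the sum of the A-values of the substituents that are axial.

C1 and C4 have opposite parity, so for the trans isomer the two substituents are e,e in one chair and a,a in the other.
Chair I (ethyl axial, acetyl axial): E = 2.97 kcal/mol.
Chair II (ethyl equatorial, acetyl equatorial): E = 0.00 kcal/mol.
Chair II is the more stable (lower-energy) conformer, and in that chair the ethyl group is equatorial.

equatorial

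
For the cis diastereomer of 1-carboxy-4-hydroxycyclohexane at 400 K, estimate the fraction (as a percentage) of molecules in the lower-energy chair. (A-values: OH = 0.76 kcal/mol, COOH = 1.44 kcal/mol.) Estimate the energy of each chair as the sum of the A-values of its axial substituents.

70.2%

C1 and C4 have opposite parity, so for the cis isomer the two substituents are one axial and one equatorial in each chair.
Chair I (hydroxyl axial, carboxyl equatorial): E = 0.76 kcal/mol; chair II (hydroxyl equatorial, carboxyl axial): E = 1.44 kcal/mol.
ΔG = 0.68 kcal/mol between the two chairs.
K = exp(ΔG/RT) with R = 1.987×10⁻³ kcal mol⁻¹ K⁻¹ and T = 400 K gives K ≈ 2.35.
Fraction in the lower-energy chair = K/(K+1) = 70.2%.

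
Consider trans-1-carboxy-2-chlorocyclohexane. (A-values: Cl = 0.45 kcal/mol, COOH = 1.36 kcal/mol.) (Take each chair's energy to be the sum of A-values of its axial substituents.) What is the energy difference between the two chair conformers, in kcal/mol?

1.81 kcal/mol

C1 and C2 have opposite parity, so for the trans isomer the two substituents are e,e in one chair and a,a in the other.
Chair I (chloro axial, carboxyl axial): E = 1.81 kcal/mol.
Chair II (chloro equatorial, carboxyl equatorial): E = 0.00 kcal/mol.
ΔE = 1.81 − 0.00 = 1.81 kcal/mol; chair II is more stable.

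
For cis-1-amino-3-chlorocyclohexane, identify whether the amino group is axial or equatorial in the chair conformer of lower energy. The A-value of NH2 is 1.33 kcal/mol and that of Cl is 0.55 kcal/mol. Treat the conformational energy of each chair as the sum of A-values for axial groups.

C1 and C3 have the same parity, so for the cis isomer the two substituents are e,e in one chair and a,a in the other.
Chair I (amino axial, chloro axial): E = 1.88 kcal/mol.
Chair II (amino equatorial, chloro equatorial): E = 0.00 kcal/mol.
Chair II is the more stable (lower-energy) conformer, and in that chair the amino group is equatorial.

equatorial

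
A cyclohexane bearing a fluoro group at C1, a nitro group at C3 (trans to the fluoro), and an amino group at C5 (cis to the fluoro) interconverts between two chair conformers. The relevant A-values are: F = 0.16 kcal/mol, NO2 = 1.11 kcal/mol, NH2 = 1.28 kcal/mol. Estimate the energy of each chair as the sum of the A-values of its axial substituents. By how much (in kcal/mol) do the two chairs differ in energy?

0.33 kcal/mol

Chair I (fluoro axial, nitro equatorial, amino axial): E = 1.44 kcal/mol.
Chair II (fluoro equatorial, nitro axial, amino equatorial): E = 1.11 kcal/mol.
ΔE = 1.44 − 1.11 = 0.33 kcal/mol; chair II is more stable.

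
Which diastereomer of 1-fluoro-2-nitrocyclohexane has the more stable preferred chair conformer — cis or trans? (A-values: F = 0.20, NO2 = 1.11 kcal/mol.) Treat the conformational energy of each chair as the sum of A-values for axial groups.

At 1,2 positions (parity opposite): cis → (a,e or e,a); trans → (e,e or a,a).
Best chair for cis: E = 0.20 kcal/mol; best chair for trans: E = 0.00 kcal/mol.
The trans isomer is lower by 0.20 kcal/mol.

trans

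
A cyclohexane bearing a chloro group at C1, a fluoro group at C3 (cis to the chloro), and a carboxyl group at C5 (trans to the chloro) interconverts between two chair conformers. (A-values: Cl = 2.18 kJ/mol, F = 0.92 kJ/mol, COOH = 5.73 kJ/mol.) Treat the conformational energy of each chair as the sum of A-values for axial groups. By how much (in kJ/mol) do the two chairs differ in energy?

Chair I (chloro axial, fluoro axial, carboxyl equatorial): E = 3.10 kJ/mol.
Chair II (chloro equatorial, fluoro equatorial, carboxyl axial): E = 5.73 kJ/mol.
ΔE = 5.73 − 3.10 = 2.63 kJ/mol; chair I is more stable.

2.63 kJ/mol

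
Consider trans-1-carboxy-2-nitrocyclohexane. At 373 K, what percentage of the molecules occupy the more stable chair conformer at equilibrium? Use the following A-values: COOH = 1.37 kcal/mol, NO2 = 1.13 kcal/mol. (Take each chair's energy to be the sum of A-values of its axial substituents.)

C1 and C2 have opposite parity, so for the trans isomer the two substituents are e,e in one chair and a,a in the other.
Chair I (carboxyl axial, nitro axial): E = 2.50 kcal/mol; chair II (carboxyl equatorial, nitro equatorial): E = 0.00 kcal/mol.
ΔG = 2.50 kcal/mol between the two chairs.
K = exp(ΔG/RT) with R = 1.987×10⁻³ kcal mol⁻¹ K⁻¹ and T = 373 K gives K ≈ 29.2.
Fraction in the lower-energy chair = K/(K+1) = 96.7%.

96.7%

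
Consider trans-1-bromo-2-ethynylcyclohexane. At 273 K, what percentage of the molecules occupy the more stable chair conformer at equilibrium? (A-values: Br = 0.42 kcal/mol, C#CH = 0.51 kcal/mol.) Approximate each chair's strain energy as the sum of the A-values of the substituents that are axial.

84.7%

C1 and C2 have opposite parity, so for the trans isomer the two substituents are e,e in one chair and a,a in the other.
Chair I (bromo axial, ethynyl axial): E = 0.93 kcal/mol; chair II (bromo equatorial, ethynyl equatorial): E = 0.00 kcal/mol.
ΔG = 0.93 kcal/mol between the two chairs.
K = exp(ΔG/RT) with R = 1.987×10⁻³ kcal mol⁻¹ K⁻¹ and T = 273 K gives K ≈ 5.55.
Fraction in the lower-energy chair = K/(K+1) = 84.7%.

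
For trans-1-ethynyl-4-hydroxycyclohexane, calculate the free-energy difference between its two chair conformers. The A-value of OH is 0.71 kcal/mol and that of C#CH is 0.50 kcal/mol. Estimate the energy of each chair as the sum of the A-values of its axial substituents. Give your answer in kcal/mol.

C1 and C4 have opposite parity, so for the trans isomer the two substituents are e,e in one chair and a,a in the other.
Chair I (hydroxyl axial, ethynyl axial): E = 1.21 kcal/mol.
Chair II (hydroxyl equatorial, ethynyl equatorial): E = 0.00 kcal/mol.
ΔE = 1.21 − 0.00 = 1.21 kcal/mol; chair II is more stable.

1.21 kcal/mol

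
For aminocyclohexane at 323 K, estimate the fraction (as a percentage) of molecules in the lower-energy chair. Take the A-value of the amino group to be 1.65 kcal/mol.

92.9%

One chair has the amino group axial (E = 1.65 kcal/mol) and the other has it equatorial (E = 0).
ΔG = 1.65 kcal/mol between the two chairs.
K = exp(ΔG/RT) with R = 1.987×10⁻³ kcal mol⁻¹ K⁻¹ and T = 323 K gives K ≈ 13.1.
Fraction in the lower-energy chair = K/(K+1) = 92.9%.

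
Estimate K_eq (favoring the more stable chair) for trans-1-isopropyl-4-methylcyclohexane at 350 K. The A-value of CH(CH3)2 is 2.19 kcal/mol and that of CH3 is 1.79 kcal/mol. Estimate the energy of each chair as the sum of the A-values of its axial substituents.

K ≈ 306

C1 and C4 have opposite parity, so for the trans isomer the two substituents are e,e in one chair and a,a in the other.
Chair I (isopropyl axial, methyl axial): E = 3.98 kcal/mol; chair II (isopropyl equatorial, methyl equatorial): E = 0.00 kcal/mol.
ΔG = 3.98 kcal/mol between the two chairs.
K = exp(ΔG/RT) with R = 1.987×10⁻³ kcal mol⁻¹ K⁻¹ and T = 350 K gives K ≈ 306.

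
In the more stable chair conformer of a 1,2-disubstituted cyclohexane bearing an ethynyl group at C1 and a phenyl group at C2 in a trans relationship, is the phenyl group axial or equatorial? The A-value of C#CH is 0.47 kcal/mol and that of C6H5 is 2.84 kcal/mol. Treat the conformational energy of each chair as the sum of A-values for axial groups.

equatorial

C1 and C2 have opposite parity, so for the trans isomer the two substituents are e,e in one chair and a,a in the other.
Chair I (ethynyl axial, phenyl axial): E = 3.31 kcal/mol.
Chair II (ethynyl equatorial, phenyl equatorial): E = 0.00 kcal/mol.
Chair II is the more stable (lower-energy) conformer, and in that chair the phenyl group is equatorial.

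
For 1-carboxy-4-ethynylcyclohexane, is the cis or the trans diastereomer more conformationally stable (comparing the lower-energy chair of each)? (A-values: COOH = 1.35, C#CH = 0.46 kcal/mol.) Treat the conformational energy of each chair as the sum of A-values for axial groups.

trans

At 1,4 positions (parity opposite): cis → (a,e or e,a); trans → (e,e or a,a).
Best chair for cis: E = 0.46 kcal/mol; best chair for trans: E = 0.00 kcal/mol.
The trans isomer is lower by 0.46 kcal/mol.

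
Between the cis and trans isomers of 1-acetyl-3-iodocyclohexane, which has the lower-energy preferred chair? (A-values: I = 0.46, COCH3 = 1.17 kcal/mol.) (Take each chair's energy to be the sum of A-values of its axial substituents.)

At 1,3 positions (parity same): cis → (e,e or a,a); trans → (a,e or e,a).
Best chair for cis: E = 0.00 kcal/mol; best chair for trans: E = 0.46 kcal/mol.
The cis isomer is lower by 0.46 kcal/mol.

cis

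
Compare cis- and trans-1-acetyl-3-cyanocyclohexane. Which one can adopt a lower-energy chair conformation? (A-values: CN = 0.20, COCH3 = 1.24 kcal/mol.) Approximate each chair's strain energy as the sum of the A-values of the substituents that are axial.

cis

At 1,3 positions (parity same): cis → (e,e or a,a); trans → (a,e or e,a).
Best chair for cis: E = 0.00 kcal/mol; best chair for trans: E = 0.20 kcal/mol.
The cis isomer is lower by 0.20 kcal/mol.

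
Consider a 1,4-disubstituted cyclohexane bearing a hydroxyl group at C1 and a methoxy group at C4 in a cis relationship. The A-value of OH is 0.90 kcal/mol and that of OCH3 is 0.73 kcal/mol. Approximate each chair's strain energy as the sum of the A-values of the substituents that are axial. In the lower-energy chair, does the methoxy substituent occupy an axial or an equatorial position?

C1 and C4 have opposite parity, so for the cis isomer the two substituents are one axial and one equatorial in each chair.
Chair I (hydroxyl axial, methoxy equatorial): E = 0.90 kcal/mol.
Chair II (hydroxyl equatorial, methoxy axial): E = 0.73 kcal/mol.
Chair II is the more stable (lower-energy) conformer, and in that chair the methoxy group is axial.

axial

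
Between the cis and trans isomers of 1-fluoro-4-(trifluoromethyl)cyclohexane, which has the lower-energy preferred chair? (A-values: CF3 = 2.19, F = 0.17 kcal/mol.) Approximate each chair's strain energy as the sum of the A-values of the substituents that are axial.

trans

At 1,4 positions (parity opposite): cis → (a,e or e,a); trans → (e,e or a,a).
Best chair for cis: E = 0.17 kcal/mol; best chair for trans: E = 0.00 kcal/mol.
The trans isomer is lower by 0.17 kcal/mol.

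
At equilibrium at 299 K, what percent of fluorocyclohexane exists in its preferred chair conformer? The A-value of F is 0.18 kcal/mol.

One chair has the fluoro group axial (E = 0.18 kcal/mol) and the other has it equatorial (E = 0).
ΔG = 0.18 kcal/mol between the two chairs.
K = exp(ΔG/RT) with R = 1.987×10⁻³ kcal mol⁻¹ K⁻¹ and T = 299 K gives K ≈ 1.35.
Fraction in the lower-energy chair = K/(K+1) = 57.5%.

57.5%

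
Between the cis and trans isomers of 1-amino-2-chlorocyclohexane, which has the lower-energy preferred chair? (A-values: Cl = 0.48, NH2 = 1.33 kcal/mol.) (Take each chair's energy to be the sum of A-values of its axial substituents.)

trans

At 1,2 positions (parity opposite): cis → (a,e or e,a); trans → (e,e or a,a).
Best chair for cis: E = 0.48 kcal/mol; best chair for trans: E = 0.00 kcal/mol.
The trans isomer is lower by 0.48 kcal/mol.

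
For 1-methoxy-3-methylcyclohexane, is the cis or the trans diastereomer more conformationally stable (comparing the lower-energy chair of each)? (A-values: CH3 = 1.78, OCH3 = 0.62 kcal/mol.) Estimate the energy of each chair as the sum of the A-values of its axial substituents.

cis

At 1,3 positions (parity same): cis → (e,e or a,a); trans → (a,e or e,a).
Best chair for cis: E = 0.00 kcal/mol; best chair for trans: E = 0.62 kcal/mol.
The cis isomer is lower by 0.62 kcal/mol.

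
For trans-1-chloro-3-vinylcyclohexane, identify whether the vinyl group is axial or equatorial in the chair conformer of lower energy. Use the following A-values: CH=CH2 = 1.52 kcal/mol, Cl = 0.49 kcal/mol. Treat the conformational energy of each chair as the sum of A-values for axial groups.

equatorial

C1 and C3 have the same parity, so for the trans isomer the two substituents are one axial and one equatorial in each chair.
Chair I (vinyl axial, chloro equatorial): E = 1.52 kcal/mol.
Chair II (vinyl equatorial, chloro axial): E = 0.49 kcal/mol.
Chair II is the more stable (lower-energy) conformer, and in that chair the vinyl group is equatorial.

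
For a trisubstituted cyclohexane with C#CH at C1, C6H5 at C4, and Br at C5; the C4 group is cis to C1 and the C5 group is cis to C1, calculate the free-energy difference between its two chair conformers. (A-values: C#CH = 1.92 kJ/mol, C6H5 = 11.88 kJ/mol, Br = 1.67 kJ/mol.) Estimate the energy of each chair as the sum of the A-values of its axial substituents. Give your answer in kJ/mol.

Chair I (ethynyl axial, phenyl equatorial, bromo axial): E = 3.59 kJ/mol.
Chair II (ethynyl equatorial, phenyl axial, bromo equatorial): E = 11.88 kJ/mol.
ΔE = 11.88 − 3.59 = 8.29 kJ/mol; chair I is more stable.

8.29 kJ/mol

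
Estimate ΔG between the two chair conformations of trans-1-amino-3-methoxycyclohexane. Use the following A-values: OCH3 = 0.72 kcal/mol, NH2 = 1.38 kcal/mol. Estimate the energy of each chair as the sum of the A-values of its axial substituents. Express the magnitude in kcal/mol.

C1 and C3 have the same parity, so for the trans isomer the two substituents are one axial and one equatorial in each chair.
Chair I (methoxy axial, amino equatorial): E = 0.72 kcal/mol.
Chair II (methoxy equatorial, amino axial): E = 1.38 kcal/mol.
ΔE = 1.38 − 0.72 = 0.66 kcal/mol; chair I is more stable.

0.66 kcal/mol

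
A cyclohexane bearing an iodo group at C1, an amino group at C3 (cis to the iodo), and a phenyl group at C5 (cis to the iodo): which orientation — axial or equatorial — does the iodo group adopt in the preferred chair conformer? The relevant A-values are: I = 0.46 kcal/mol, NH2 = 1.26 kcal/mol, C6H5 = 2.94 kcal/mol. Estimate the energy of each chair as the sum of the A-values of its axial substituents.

equatorial

Chair I (iodo axial, amino axial, phenyl axial): E = 4.66 kcal/mol.
Chair II (iodo equatorial, amino equatorial, phenyl equatorial): E = 0.00 kcal/mol.
Chair II is the more stable (lower-energy) conformer, and in that chair the iodo group is equatorial.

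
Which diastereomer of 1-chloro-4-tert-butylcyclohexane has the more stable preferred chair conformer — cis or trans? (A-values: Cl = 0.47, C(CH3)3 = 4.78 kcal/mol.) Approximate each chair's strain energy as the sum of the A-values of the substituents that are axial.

At 1,4 positions (parity opposite): cis → (a,e or e,a); trans → (e,e or a,a).
Best chair for cis: E = 0.47 kcal/mol; best chair for trans: E = 0.00 kcal/mol.
The trans isomer is lower by 0.47 kcal/mol.

trans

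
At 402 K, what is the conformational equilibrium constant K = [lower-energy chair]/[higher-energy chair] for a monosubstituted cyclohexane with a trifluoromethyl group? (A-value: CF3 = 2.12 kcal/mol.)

K ≈ 14.2

One chair has the trifluoromethyl group axial (E = 2.12 kcal/mol) and the other has it equatorial (E = 0).
ΔG = 2.12 kcal/mol between the two chairs.
K = exp(ΔG/RT) with R = 1.987×10⁻³ kcal mol⁻¹ K⁻¹ and T = 402 K gives K ≈ 14.2.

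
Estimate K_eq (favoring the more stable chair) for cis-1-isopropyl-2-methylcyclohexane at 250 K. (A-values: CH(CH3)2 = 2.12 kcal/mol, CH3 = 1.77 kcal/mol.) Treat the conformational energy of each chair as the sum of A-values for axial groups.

K ≈ 2.02

C1 and C2 have opposite parity, so for the cis isomer the two substituents are one axial and one equatorial in each chair.
Chair I (isopropyl axial, methyl equatorial): E = 2.12 kcal/mol; chair II (isopropyl equatorial, methyl axial): E = 1.77 kcal/mol.
ΔG = 0.35 kcal/mol between the two chairs.
K = exp(ΔG/RT) with R = 1.987×10⁻³ kcal mol⁻¹ K⁻¹ and T = 250 K gives K ≈ 2.02.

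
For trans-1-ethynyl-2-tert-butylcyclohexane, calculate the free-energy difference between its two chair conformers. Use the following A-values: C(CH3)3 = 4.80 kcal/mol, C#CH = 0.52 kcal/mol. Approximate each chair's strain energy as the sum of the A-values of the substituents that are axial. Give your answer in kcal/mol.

5.32 kcal/mol

C1 and C2 have opposite parity, so for the trans isomer the two substituents are e,e in one chair and a,a in the other.
Chair I (tert-butyl axial, ethynyl axial): E = 5.32 kcal/mol.
Chair II (tert-butyl equatorial, ethynyl equatorial): E = 0.00 kcal/mol.
ΔE = 5.32 − 0.00 = 5.32 kcal/mol; chair II is more stable.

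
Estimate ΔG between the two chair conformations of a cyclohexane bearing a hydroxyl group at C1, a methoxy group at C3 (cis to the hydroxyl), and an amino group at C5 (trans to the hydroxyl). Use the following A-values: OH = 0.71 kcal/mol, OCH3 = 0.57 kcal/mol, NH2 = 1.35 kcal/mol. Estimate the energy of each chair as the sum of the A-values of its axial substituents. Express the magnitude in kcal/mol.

Chair I (hydroxyl axial, methoxy axial, amino equatorial): E = 1.28 kcal/mol.
Chair II (hydroxyl equatorial, methoxy equatorial, amino axial): E = 1.35 kcal/mol.
ΔE = 1.35 − 1.28 = 0.07 kcal/mol; chair I is more stable.

0.07 kcal/mol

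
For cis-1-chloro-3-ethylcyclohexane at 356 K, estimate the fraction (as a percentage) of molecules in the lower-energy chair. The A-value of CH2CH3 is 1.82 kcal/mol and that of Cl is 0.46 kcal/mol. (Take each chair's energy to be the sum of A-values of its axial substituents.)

96.2%

C1 and C3 have the same parity, so for the cis isomer the two substituents are e,e in one chair and a,a in the other.
Chair I (ethyl axial, chloro axial): E = 2.28 kcal/mol; chair II (ethyl equatorial, chloro equatorial): E = 0.00 kcal/mol.
ΔG = 2.28 kcal/mol between the two chairs.
K = exp(ΔG/RT) with R = 1.987×10⁻³ kcal mol⁻¹ K⁻¹ and T = 356 K gives K ≈ 25.1.
Fraction in the lower-energy chair = K/(K+1) = 96.2%.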